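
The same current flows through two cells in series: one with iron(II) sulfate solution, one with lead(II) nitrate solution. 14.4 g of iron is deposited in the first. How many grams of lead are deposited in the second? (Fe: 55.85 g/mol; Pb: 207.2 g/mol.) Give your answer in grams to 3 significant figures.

53.4 g

n(Fe) = 14.4 / 55.85 = 0.2578 mol
Fe²⁺ + 2e⁻ → Fe, so n(e⁻) = 2 × 0.2578 = 0.5156 mol
In series, the same 0.5156 mol of electrons flows through the second cell.
Pb²⁺ + 2e⁻ → Pb, so n(Pb) = 0.5156 / 2 = 0.2578 mol
m(Pb) = 0.2578 × 207.2 = 53.4 g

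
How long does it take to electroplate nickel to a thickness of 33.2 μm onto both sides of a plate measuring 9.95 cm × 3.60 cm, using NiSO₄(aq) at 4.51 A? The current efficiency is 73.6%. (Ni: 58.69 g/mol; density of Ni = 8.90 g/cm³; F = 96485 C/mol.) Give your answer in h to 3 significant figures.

Plated area = 2 × 9.95 × 3.60 = 71.64 cm²
Volume = 71.64 × 33.2×10⁻⁴ cm = 0.2378 cm³
m(Ni) = 0.2378 × 8.90 = 2.116 g
n(Ni) = 2.116 / 58.69 = 0.03605 mol; n(e⁻) = 2 × 0.03605 = 0.07210 mol
Q = 0.07210 × 96485 / 0.736 = 9452 C
t = 9452 / 4.51 = 2096 s = 0.582 h

0.582 h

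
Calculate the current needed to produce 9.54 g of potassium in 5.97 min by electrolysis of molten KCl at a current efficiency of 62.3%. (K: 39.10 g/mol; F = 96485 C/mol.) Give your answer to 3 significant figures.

n(K) = 9.54 / 39.10 = 0.2440 mol
K⁺ + e⁻ → K, so n(e⁻) = 0.2440 mol
Q = 0.2440 × 96485 / 0.623 = 37790 C
I = Q / t = 37790 / 358.2 s = 105 A

105 A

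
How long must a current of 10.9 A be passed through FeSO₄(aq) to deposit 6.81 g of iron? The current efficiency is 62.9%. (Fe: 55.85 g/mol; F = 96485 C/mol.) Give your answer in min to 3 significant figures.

57.2 min

n(Fe) = 6.81 / 55.85 = 0.1219 mol
Fe²⁺ + 2e⁻ → Fe, so n(e⁻) = 2 × 0.1219 = 0.2438 mol
Q = 0.2438 × 96485 / 0.629 = 37400 C
t = Q / I = 37400 / 10.9 = 3431 s = 57.2 min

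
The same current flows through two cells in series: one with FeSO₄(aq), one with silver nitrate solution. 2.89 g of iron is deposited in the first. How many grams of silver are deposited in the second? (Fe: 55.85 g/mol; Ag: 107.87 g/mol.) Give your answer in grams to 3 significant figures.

11.2 g

n(Fe) = 2.89 / 55.85 = 0.05175 mol
Fe²⁺ + 2e⁻ → Fe, so n(e⁻) = 2 × 0.05175 = 0.1035 mol
Same current for the same time ⇒ same n(e⁻) = 0.1035 mol in both cells.
Ag⁺ + e⁻ → Ag, so n(Ag) = 0.1035 mol
m(Ag) = 0.1035 × 107.87 = 11.2 g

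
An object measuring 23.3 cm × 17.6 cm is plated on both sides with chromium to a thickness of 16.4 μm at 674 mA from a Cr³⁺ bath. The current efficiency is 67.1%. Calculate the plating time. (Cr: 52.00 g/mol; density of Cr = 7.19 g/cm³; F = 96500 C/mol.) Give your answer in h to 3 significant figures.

Plated area = 2 × 23.3 × 17.6 = 820.2 cm²
Volume = 820.2 × 16.4×10⁻⁴ cm = 1.345 cm³
m(Cr) = 1.345 × 7.19 = 9.671 g
n(Cr) = 9.671 / 52.00 = 0.1860 mol; n(e⁻) = 3 × 0.1860 = 0.5580 mol
Q = 0.5580 × 96500 / 0.671 = 80250 C
t = 80250 / 0.674 = 1.191×10^5 s = 33.1 h

33.1 h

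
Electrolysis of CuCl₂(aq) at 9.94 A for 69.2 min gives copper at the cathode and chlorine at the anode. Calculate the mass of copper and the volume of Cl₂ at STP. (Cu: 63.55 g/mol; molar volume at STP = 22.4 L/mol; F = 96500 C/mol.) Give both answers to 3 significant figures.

Q = 9.94 × 4152 = 41270 C; n(e⁻) = 41270 / 96500 = 0.4277 mol
Cathode: Cu²⁺ + 2e⁻ → Cu → n(Cu) = 0.4277/2 = 0.2139 mol → 13.6 g
Anode: 2Cl⁻ → Cl₂ + 2e⁻ → n(Cl₂) = 0.4277/2 = 0.2139 mol → 4.79 L

13.6 g Cu; 4.79 L Cl₂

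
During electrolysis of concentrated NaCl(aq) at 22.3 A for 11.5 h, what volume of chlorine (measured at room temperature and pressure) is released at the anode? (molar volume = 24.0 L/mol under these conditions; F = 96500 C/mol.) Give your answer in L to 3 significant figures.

Q = It = 22.3 × 41400 = 9.232×10^5 C
Moles of electrons = 9.232×10^5 / 96500 = 9.567 mol
2Cl⁻ → Cl₂ + 2e⁻, so n(Cl₂) = 9.567 / 2 = 4.784 mol
V = 4.784 × 24.0 = 114.8 L

115 L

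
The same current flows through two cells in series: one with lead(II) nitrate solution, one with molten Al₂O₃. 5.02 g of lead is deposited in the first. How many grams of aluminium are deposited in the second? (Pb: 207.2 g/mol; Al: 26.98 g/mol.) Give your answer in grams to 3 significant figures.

0.436 g

n(Pb) = 5.02 / 207.2 = 0.02423 mol
Pb²⁺ + 2e⁻ → Pb, so n(e⁻) = 2 × 0.02423 = 0.04846 mol
Since the cells are in series, n(e⁻) in the Al cell is also 0.04846 mol.
Al³⁺ + 3e⁻ → Al, so n(Al) = 0.04846 / 3 = 0.01615 mol
m(Al) = 0.01615 × 26.98 = 0.436 g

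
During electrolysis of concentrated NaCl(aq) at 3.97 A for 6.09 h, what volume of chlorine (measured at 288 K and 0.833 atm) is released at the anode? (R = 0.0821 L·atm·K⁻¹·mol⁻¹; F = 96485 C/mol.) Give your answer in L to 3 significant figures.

12.8 L

Q = 3.97 A × 21924 s = 87040 C
n(e⁻) = Q/F = 87040/96485 = 0.9021 mol
2Cl⁻ → Cl₂ + 2e⁻, so n(Cl₂) = 0.9021 / 2 = 0.4511 mol
V = nRT/P = 0.4511 × 0.0821 × 288 / 0.833 = 12.80 L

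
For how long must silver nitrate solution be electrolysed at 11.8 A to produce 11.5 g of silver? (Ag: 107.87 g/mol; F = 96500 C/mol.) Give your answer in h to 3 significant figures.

n(Ag) = 11.5 / 107.87 = 0.1066 mol
Ag⁺ + e⁻ → Ag, so n(e⁻) = 0.1066 mol
Q = 0.1066 × 96500 = 10290 C
t = Q / I = 10290 / 11.8 = 872.0 s = 0.242 h

0.242 h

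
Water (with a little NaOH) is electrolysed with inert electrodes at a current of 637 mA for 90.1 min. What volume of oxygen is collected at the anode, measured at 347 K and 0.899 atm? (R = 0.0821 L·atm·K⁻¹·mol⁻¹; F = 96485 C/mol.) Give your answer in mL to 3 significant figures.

Q = 0.637 A × 5406 s = 3444 C
n(e⁻) = Q/F = 3444/96485 = 0.03569 mol
2H₂O → O₂ + 4H⁺ + 4e⁻, so n(O₂) = 0.03569 / 4 = 0.008923 mol
V = nRT/P = 0.008923 × 0.0821 × 347 / 0.899 = 0.2828 L
= 283 mL

283 mL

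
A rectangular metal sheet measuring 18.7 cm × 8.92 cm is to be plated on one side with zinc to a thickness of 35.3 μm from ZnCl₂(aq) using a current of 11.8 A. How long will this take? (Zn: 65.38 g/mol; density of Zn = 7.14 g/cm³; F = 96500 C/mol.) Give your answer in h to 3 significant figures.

0.292 h

Plated area = 18.7 × 8.92 = 166.8 cm²
Volume = 166.8 × 35.3×10⁻⁴ cm = 0.5888 cm³
m(Zn) = 0.5888 × 7.14 = 4.204 g
n(Zn) = 4.204 / 65.38 = 0.06430 mol; n(e⁻) = 2 × 0.06430 = 0.1286 mol
Q = 0.1286 × 96500 = 12410 C
t = 12410 / 11.8 = 1052 s = 0.292 h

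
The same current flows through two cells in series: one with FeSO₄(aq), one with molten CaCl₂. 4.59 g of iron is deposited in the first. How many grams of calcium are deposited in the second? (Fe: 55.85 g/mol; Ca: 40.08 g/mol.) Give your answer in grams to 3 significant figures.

3.29 g

n(Fe) = 4.59 / 55.85 = 0.08218 mol
Fe²⁺ + 2e⁻ → Fe, so n(e⁻) = 2 × 0.08218 = 0.1644 mol
Same current for the same time ⇒ same n(e⁻) = 0.1644 mol in both cells.
Ca²⁺ + 2e⁻ → Ca, so n(Ca) = 0.1644 / 2 = 0.08220 mol
m(Ca) = 0.08220 × 40.08 = 3.29 g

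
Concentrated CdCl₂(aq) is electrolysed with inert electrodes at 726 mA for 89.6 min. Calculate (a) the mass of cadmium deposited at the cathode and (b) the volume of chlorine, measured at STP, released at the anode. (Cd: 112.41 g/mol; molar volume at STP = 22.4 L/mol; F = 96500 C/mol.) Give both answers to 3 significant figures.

Q = 0.726 × 5376 = 3903 C; n(e⁻) = 3903 / 96500 = 0.04045 mol
Cathode: Cd²⁺ + 2e⁻ → Cd → n(Cd) = 0.04045/2 = 0.02023 mol → 2.27 g
Anode: 2Cl⁻ → Cl₂ + 2e⁻ → n(Cl₂) = 0.04045/2 = 0.02023 mol → 0.453 L

2.27 g Cd; 0.453 L Cl₂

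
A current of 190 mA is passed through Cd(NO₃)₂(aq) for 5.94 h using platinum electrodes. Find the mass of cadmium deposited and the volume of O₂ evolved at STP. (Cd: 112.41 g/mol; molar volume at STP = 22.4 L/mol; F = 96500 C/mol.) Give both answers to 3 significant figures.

Q = 0.190 × 21384 = 4063 C; n(e⁻) = 4063 / 96500 = 0.04210 mol
Cathode: Cd²⁺ + 2e⁻ → Cd → n(Cd) = 0.04210/2 = 0.02105 mol → 2.37 g
Anode: 2H₂O → O₂ + 4H⁺ + 4e⁻ → n(O₂) = 0.04210/4 = 0.01053 mol → 0.236 L

2.37 g Cd; 0.236 L O₂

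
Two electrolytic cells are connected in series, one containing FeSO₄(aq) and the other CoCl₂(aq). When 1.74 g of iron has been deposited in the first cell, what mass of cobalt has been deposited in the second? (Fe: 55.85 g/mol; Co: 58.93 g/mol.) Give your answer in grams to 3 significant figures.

1.84 g

n(Fe) = 1.74 / 55.85 = 0.03115 mol
Fe²⁺ + 2e⁻ → Fe, so n(e⁻) = 2 × 0.03115 = 0.06230 mol
The cells are in series, so the same charge (and hence the same n(e⁻) = 0.06230 mol) passes through both.
Co²⁺ + 2e⁻ → Co, so n(Co) = 0.06230 / 2 = 0.03115 mol
m(Co) = 0.03115 × 58.93 = 1.84 g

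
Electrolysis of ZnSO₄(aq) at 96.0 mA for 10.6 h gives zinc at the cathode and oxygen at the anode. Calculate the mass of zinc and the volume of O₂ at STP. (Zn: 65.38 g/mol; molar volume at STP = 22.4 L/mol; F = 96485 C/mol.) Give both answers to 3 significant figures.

1.24 g Zn; 0.213 L O₂

Q = 0.0960 × 38160 = 3663 C; n(e⁻) = 3663 / 96485 = 0.03796 mol
Cathode: Zn²⁺ + 2e⁻ → Zn → n(Zn) = 0.03796/2 = 0.01898 mol → 1.24 g
Anode: 2H₂O → O₂ + 4H⁺ + 4e⁻ → n(O₂) = 0.03796/4 = 0.009490 mol → 0.213 L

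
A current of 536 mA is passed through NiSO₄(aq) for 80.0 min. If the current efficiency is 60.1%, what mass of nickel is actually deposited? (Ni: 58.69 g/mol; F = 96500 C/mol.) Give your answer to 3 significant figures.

0.470 g

Q = 0.536 × 4800 = 2573 C
n(e⁻) = 2573 / 96500 = 0.02666 mol
Ni²⁺ + 2e⁻ → Ni, so theoretical m(Ni) = 0.01333 × 58.69 = 0.7823 g
Actual mass = 60.1% × 0.7823 = 0.470 g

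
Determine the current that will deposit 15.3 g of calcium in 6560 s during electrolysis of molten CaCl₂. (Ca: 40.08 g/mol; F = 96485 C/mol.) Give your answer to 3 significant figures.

11.2 A

n(Ca) = 15.3 / 40.08 = 0.3817 mol
Ca²⁺ + 2e⁻ → Ca, so n(e⁻) = 2 × 0.3817 = 0.7634 mol
Q = 0.7634 × 96485 = 73660 C
I = Q / t = 73660 / 6560 s = 11.2 A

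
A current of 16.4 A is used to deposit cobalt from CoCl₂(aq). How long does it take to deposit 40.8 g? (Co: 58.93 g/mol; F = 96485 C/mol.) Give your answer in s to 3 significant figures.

8150 s

n(Co) = 40.8 / 58.93 = 0.6923 mol
Co²⁺ + 2e⁻ → Co, so n(e⁻) = 2 × 0.6923 = 1.385 mol
Q = 1.385 × 96485 = 1.336×10^5 C
t = Q / I = 1.336×10^5 / 16.4 = 8146 s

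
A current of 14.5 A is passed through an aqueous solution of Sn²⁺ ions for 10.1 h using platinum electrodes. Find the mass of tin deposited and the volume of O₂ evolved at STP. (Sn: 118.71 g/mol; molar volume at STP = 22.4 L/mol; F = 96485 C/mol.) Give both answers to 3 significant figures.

Q = 14.5 × 36360 = 5.272×10^5 C; n(e⁻) = 5.272×10^5 / 96485 = 5.464 mol
Cathode: Sn²⁺ + 2e⁻ → Sn → n(Sn) = 5.464/2 = 2.732 mol → 324 g
Anode: 2H₂O → O₂ + 4H⁺ + 4e⁻ → n(O₂) = 5.464/4 = 1.366 mol → 30.6 L

324 g Sn; 30.6 L O₂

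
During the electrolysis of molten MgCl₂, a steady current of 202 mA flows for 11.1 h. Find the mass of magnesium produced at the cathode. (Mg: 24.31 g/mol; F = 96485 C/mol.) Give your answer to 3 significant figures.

Q = 0.202 A × 39960 s = 8072 C
n(e⁻) = 8072 / 96485 = 0.08366 mol
Mg²⁺ + 2e⁻ → Mg, so n(Mg) = 0.08366 / 2 = 0.04183 mol
m = 0.04183 × 24.31 = 1.02 g

1.02 g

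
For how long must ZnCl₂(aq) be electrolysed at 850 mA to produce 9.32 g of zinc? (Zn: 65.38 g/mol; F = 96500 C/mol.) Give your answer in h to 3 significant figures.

n(Zn) = 9.32 / 65.38 = 0.1426 mol
Zn²⁺ + 2e⁻ → Zn, so n(e⁻) = 2 × 0.1426 = 0.2852 mol
Q = 0.2852 × 96500 = 27520 C
t = Q / I = 27520 / 0.850 = 32380 s = 8.99 h

8.99 h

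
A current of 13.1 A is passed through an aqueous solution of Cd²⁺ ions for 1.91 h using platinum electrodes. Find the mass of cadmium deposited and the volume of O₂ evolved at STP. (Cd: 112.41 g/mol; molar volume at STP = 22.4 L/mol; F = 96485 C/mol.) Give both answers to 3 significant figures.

52.5 g Cd; 5.23 L O₂

Q = 13.1 × 6876 = 90080 C; n(e⁻) = 90080 / 96485 = 0.9336 mol
Cathode: Cd²⁺ + 2e⁻ → Cd → n(Cd) = 0.9336/2 = 0.4668 mol → 52.5 g
Anode: 2H₂O → O₂ + 4H⁺ + 4e⁻ → n(O₂) = 0.9336/4 = 0.2334 mol → 5.23 L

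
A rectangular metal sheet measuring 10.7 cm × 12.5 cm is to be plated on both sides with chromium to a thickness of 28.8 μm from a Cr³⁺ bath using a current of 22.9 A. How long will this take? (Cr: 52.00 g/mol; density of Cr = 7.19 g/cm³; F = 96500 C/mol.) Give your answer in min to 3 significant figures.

22.4 min

Plated area = 2 × 10.7 × 12.5 = 267.5 cm²
Volume = 267.5 × 28.8×10⁻⁴ cm = 0.7704 cm³
m(Cr) = 0.7704 × 7.19 = 5.539 g
n(Cr) = 5.539 / 52.00 = 0.1065 mol; n(e⁻) = 3 × 0.1065 = 0.3195 mol
Q = 0.3195 × 96500 = 30830 C
t = 30830 / 22.9 = 1346 s = 22.4 min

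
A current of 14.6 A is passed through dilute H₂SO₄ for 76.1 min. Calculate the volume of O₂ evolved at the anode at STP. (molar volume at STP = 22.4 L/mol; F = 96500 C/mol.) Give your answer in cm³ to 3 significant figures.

3870 cm³

Q = 14.6 A × 4566 s = 66660 C
n(e⁻) = 66660 / 96500 = 0.6908 mol
2H₂O → O₂ + 4H⁺ + 4e⁻, so n(O₂) = 0.6908 / 4 = 0.1727 mol
V = 0.1727 × 22.4 = 3.868 L
= 3870 cm³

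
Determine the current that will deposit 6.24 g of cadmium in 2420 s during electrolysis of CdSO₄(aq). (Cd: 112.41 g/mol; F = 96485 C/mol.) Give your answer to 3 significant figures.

4.43 A

n(Cd) = 6.24 / 112.41 = 0.05551 mol
Cd²⁺ + 2e⁻ → Cd, so n(e⁻) = 2 × 0.05551 = 0.1110 mol
Q = 0.1110 × 96485 = 10710 C
I = Q / t = 10710 / 2420 s = 4.43 A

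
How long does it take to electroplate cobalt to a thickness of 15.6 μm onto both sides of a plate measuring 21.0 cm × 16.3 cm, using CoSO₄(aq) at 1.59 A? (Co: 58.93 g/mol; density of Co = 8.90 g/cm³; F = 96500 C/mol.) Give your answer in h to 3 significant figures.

5.44 h

Plated area = 2 × 21.0 × 16.3 = 684.6 cm²
Volume = 684.6 × 15.6×10⁻⁴ cm = 1.068 cm³
m(Co) = 1.068 × 8.90 = 9.505 g
n(Co) = 9.505 / 58.93 = 0.1613 mol; n(e⁻) = 2 × 0.1613 = 0.3226 mol
Q = 0.3226 × 96500 = 31130 C
t = 31130 / 1.59 = 19580 s = 5.44 h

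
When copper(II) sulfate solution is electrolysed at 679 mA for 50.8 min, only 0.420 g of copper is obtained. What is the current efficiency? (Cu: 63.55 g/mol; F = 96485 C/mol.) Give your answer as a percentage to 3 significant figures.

Q = 0.679 × 3048 = 2070 C
n(e⁻) = 2070 / 96485 = 0.02145 mol
Cu²⁺ + 2e⁻ → Cu, so theoretical n(Cu) = 0.01073 mol → 0.6819 g
Efficiency = 0.420 / 0.6819 = 0.6159 = 61.6%

61.6%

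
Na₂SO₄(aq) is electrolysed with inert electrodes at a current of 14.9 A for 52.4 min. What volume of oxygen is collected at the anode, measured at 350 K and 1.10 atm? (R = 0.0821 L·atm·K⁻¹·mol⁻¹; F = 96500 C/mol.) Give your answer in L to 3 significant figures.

Q = 14.9 A × 3144 s = 46850 C
Moles of electrons = 46850 / 96500 = 0.4855 mol
2H₂O → O₂ + 4H⁺ + 4e⁻, so n(O₂) = 0.4855 / 4 = 0.1214 mol
V = nRT/P = 0.1214 × 0.0821 × 350 / 1.10 = 3.171 L

3.17 L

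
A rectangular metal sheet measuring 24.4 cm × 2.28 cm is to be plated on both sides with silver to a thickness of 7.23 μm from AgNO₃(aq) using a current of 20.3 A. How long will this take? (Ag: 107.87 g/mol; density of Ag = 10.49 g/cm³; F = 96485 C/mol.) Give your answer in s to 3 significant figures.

Plated area = 2 × 24.4 × 2.28 = 111.3 cm²
Volume = 111.3 × 7.23×10⁻⁴ cm = 0.08047 cm³
m(Ag) = 0.08047 × 10.49 = 0.8441 g
n(Ag) = 0.8441 / 107.87 = 0.007825 mol; n(e⁻) = 0.007825 mol
Q = 0.007825 × 96485 = 755.0 C
t = 755.0 / 20.3 = 37.19 s

37.2 s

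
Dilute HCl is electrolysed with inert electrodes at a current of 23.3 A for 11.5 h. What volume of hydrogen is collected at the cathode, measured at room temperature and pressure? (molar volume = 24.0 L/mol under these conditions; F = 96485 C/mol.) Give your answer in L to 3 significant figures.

120 L

Q = 23.3 A × 41400 s = 9.646×10^5 C
n(e⁻) = 9.646×10^5 / 96485 = 9.997 mol
2H⁺ + 2e⁻ → H₂, so n(H₂) = 9.997 / 2 = 4.999 mol
V = 4.999 × 24.0 = 120.0 L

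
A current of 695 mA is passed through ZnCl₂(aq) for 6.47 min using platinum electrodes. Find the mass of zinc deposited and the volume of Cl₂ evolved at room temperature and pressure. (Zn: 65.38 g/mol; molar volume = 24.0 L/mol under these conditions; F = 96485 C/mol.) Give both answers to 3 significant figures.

Q = 0.695 × 388.2 = 269.8 C; n(e⁻) = 269.8 / 96485 = 0.002796 mol
Cathode: Zn²⁺ + 2e⁻ → Zn → n(Zn) = 0.002796/2 = 0.001398 mol → 0.0914 g
Anode: 2Cl⁻ → Cl₂ + 2e⁻ → n(Cl₂) = 0.002796/2 = 0.001398 mol → 0.0336 L

0.0914 g Zn; 0.0336 L Cl₂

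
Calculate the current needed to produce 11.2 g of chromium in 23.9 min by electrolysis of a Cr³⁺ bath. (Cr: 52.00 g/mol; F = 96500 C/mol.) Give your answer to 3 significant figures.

n(Cr) = 11.2 / 52.00 = 0.2154 mol
Cr³⁺ + 3e⁻ → Cr, so n(e⁻) = 3 × 0.2154 = 0.6462 mol
Q = 0.6462 × 96500 = 62360 C
I = Q / t = 62360 / 1434 s = 43.5 A

43.5 A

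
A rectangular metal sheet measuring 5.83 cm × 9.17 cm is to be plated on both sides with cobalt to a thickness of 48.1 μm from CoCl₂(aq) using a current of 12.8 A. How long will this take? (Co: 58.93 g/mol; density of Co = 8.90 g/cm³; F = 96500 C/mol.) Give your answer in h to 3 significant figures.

0.325 h

Plated area = 2 × 5.83 × 9.17 = 106.9 cm²
Volume = 106.9 × 48.1×10⁻⁴ cm = 0.5142 cm³
m(Co) = 0.5142 × 8.90 = 4.576 g
n(Co) = 4.576 / 58.93 = 0.07765 mol; n(e⁻) = 2 × 0.07765 = 0.1553 mol
Q = 0.1553 × 96500 = 14990 C
t = 14990 / 12.8 = 1171 s = 0.325 h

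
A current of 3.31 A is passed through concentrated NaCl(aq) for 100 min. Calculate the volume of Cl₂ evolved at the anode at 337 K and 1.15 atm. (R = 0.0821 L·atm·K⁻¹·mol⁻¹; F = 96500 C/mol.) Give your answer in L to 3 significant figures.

2.48 L

Q = It = 3.31 × 6000 = 19860 C
n(e⁻) = 19860 / 96500 = 0.2058 mol
2Cl⁻ → Cl₂ + 2e⁻, so n(Cl₂) = 0.2058 / 2 = 0.1029 mol
V = nRT/P = 0.1029 × 0.0821 × 337 / 1.15 = 2.476 L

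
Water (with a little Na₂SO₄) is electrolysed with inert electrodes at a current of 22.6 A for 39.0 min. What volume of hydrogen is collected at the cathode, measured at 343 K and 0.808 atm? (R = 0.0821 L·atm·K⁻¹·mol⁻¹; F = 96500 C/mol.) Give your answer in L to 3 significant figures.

9.55 L

Charge passed = 22.6 × 2340 = 52880 C
n(e⁻) = Q/F = 52880/96500 = 0.5480 mol
2H⁺ + 2e⁻ → H₂, so n(H₂) = 0.5480 / 2 = 0.2740 mol
V = nRT/P = 0.2740 × 0.0821 × 343 / 0.808 = 9.549 L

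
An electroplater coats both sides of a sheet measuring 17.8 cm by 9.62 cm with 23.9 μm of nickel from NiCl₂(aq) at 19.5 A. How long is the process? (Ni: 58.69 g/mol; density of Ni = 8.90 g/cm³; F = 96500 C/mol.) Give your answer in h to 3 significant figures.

Plated area = 2 × 17.8 × 9.62 = 342.5 cm²
Volume = 342.5 × 23.9×10⁻⁴ cm = 0.8186 cm³
m(Ni) = 0.8186 × 8.90 = 7.286 g
n(Ni) = 7.286 / 58.69 = 0.1241 mol; n(e⁻) = 2 × 0.1241 = 0.2482 mol
Q = 0.2482 × 96500 = 23950 C
t = 23950 / 19.5 = 1228 s = 0.341 h

0.341 h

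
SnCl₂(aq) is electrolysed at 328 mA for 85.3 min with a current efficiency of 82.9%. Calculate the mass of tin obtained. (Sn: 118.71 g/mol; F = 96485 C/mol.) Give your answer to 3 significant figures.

0.856 g

Q = 0.328 × 5118 = 1679 C
n(e⁻) = 1679 / 96485 = 0.01740 mol
Sn²⁺ + 2e⁻ → Sn, so theoretical m(Sn) = 0.008700 × 118.71 = 1.033 g
Actual mass = 82.9% × 1.033 = 0.856 g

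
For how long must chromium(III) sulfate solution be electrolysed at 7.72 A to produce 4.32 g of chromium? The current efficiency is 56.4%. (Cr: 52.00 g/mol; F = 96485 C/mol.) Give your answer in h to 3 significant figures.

1.53 h

n(Cr) = 4.32 / 52.00 = 0.08308 mol
Cr³⁺ + 3e⁻ → Cr, so n(e⁻) = 3 × 0.08308 = 0.2492 mol
Q = 0.2492 × 96485 / 0.564 = 42630 C
t = Q / I = 42630 / 7.72 = 5522 s = 1.53 h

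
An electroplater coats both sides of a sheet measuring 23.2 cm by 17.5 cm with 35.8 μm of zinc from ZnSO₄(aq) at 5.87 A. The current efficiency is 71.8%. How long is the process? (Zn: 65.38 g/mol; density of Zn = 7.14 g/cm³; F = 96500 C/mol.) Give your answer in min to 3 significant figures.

Plated area = 2 × 23.2 × 17.5 = 812.0 cm²
Volume = 812.0 × 35.8×10⁻⁴ cm = 2.907 cm³
m(Zn) = 2.907 × 7.14 = 20.76 g
n(Zn) = 20.76 / 65.38 = 0.3175 mol; n(e⁻) = 2 × 0.3175 = 0.6350 mol
Q = 0.6350 × 96500 / 0.718 = 85340 C
t = 85340 / 5.87 = 14540 s = 242 min

242 min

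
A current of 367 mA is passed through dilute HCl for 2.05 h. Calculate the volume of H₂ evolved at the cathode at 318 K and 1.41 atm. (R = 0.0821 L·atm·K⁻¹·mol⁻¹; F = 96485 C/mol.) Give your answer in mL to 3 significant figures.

Q = It = 0.367 × 7380 = 2708 C
n(e⁻) = Q/F = 2708/96485 = 0.02807 mol
2H⁺ + 2e⁻ → H₂, so n(H₂) = 0.02807 / 2 = 0.01404 mol
V = nRT/P = 0.01404 × 0.0821 × 318 / 1.41 = 0.2600 L
= 260 mL

260 mL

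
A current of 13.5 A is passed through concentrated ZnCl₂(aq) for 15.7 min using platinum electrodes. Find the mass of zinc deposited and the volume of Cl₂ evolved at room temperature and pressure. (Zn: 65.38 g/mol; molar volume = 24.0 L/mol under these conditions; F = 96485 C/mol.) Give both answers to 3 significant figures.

Q = 13.5 × 942 = 12720 C; n(e⁻) = 12720 / 96485 = 0.1318 mol
Cathode: Zn²⁺ + 2e⁻ → Zn → n(Zn) = 0.1318/2 = 0.06590 mol → 4.31 g
Anode: 2Cl⁻ → Cl₂ + 2e⁻ → n(Cl₂) = 0.1318/2 = 0.06590 mol → 1.58 L

4.31 g Zn; 1.58 L Cl₂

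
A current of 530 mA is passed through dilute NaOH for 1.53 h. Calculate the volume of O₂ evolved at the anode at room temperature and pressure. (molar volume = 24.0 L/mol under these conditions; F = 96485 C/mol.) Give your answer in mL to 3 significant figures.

182 mL

Q = 0.530 A × 5508 s = 2919 C
n(e⁻) = Q/F = 2919/96485 = 0.03025 mol
2H₂O → O₂ + 4H⁺ + 4e⁻, so n(O₂) = 0.03025 / 4 = 0.007563 mol
V = 0.007563 × 24.0 = 0.1815 L
= 182 mL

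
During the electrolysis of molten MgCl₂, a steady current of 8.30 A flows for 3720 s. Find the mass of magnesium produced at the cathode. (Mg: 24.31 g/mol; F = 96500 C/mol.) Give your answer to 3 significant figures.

Q = 8.30 A × 3720 s = 30880 C
n(e⁻) = Q/F = 30880/96500 = 0.3200 mol
Mg²⁺ + 2e⁻ → Mg, so n(Mg) = 0.3200 / 2 = 0.1600 mol
m = 0.1600 × 24.31 = 3.89 g

3.89 g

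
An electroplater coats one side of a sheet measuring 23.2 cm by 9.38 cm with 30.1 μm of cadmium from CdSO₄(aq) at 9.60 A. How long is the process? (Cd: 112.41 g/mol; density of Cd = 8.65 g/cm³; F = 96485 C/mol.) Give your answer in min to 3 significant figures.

16.9 min

Plated area = 23.2 × 9.38 = 217.6 cm²
Volume = 217.6 × 30.1×10⁻⁴ cm = 0.6550 cm³
m(Cd) = 0.6550 × 8.65 = 5.666 g
n(Cd) = 5.666 / 112.41 = 0.05040 mol; n(e⁻) = 2 × 0.05040 = 0.1008 mol
Q = 0.1008 × 96485 = 9726 C
t = 9726 / 9.60 = 1013 s = 16.9 min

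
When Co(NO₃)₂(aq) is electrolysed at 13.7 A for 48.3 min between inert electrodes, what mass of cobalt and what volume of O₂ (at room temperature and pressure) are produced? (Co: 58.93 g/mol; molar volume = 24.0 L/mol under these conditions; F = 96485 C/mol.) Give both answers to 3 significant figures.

Q = 13.7 × 2898 = 39700 C; n(e⁻) = 39700 / 96485 = 0.4115 mol
Cathode: Co²⁺ + 2e⁻ → Co → n(Co) = 0.4115/2 = 0.2058 mol → 12.1 g
Anode: 2H₂O → O₂ + 4H⁺ + 4e⁻ → n(O₂) = 0.4115/4 = 0.1029 mol → 2.47 L

12.1 g Co; 2.47 L O₂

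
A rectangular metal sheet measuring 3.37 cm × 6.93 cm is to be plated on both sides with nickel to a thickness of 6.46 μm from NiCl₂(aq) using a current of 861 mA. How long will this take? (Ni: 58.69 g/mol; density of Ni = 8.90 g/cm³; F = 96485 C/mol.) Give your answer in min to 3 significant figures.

17.1 min

Plated area = 2 × 3.37 × 6.93 = 46.71 cm²
Volume = 46.71 × 6.46×10⁻⁴ cm = 0.03017 cm³
m(Ni) = 0.03017 × 8.90 = 0.2685 g
n(Ni) = 0.2685 / 58.69 = 0.004575 mol; n(e⁻) = 2 × 0.004575 = 0.009150 mol
Q = 0.009150 × 96485 = 882.8 C
t = 882.8 / 0.861 = 1025 s = 17.1 min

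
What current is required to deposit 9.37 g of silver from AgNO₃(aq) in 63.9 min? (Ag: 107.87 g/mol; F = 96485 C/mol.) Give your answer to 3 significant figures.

n(Ag) = 9.37 / 107.87 = 0.08686 mol
Ag⁺ + e⁻ → Ag, so n(e⁻) = 0.08686 mol
Q = 0.08686 × 96485 = 8381 C
I = Q / t = 8381 / 3834 s = 2.19 A

2.19 A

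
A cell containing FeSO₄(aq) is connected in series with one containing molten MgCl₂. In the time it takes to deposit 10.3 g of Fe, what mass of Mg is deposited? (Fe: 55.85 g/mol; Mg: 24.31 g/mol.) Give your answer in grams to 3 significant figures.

n(Fe) = 10.3 / 55.85 = 0.1844 mol
Fe²⁺ + 2e⁻ → Fe, so n(e⁻) = 2 × 0.1844 = 0.3688 mol
Since the cells are in series, n(e⁻) in the Mg cell is also 0.3688 mol.
Mg²⁺ + 2e⁻ → Mg, so n(Mg) = 0.3688 / 2 = 0.1844 mol
m(Mg) = 0.1844 × 24.31 = 4.48 g

4.48 g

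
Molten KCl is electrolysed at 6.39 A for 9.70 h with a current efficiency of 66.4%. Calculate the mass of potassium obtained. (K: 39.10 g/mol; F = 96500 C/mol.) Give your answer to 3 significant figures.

60.0 g

Q = 6.39 × 34920 = 2.231×10^5 C
n(e⁻) = 2.231×10^5 / 96500 = 2.312 mol
K⁺ + e⁻ → K, so theoretical m(K) = 2.312 × 39.10 = 90.40 g
Actual mass = 66.4% × 90.40 = 60.0 g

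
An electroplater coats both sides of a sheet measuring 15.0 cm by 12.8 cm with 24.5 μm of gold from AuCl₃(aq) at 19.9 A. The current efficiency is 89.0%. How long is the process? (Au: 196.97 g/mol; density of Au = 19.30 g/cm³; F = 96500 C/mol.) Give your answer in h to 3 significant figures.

Plated area = 2 × 15.0 × 12.8 = 384.0 cm²
Volume = 384.0 × 24.5×10⁻⁴ cm = 0.9408 cm³
m(Au) = 0.9408 × 19.30 = 18.16 g
n(Au) = 18.16 / 196.97 = 0.09220 mol; n(e⁻) = 3 × 0.09220 = 0.2766 mol
Q = 0.2766 × 96500 / 0.890 = 29990 C
t = 29990 / 19.9 = 1507 s = 0.419 h

0.419 h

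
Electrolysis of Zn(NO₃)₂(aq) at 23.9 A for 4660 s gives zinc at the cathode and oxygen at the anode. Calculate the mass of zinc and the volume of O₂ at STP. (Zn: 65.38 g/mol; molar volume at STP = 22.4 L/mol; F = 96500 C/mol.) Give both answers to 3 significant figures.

Q = 23.9 × 4660 = 1.114×10^5 C; n(e⁻) = 1.114×10^5 / 96500 = 1.154 mol
Cathode: Zn²⁺ + 2e⁻ → Zn → n(Zn) = 1.154/2 = 0.5770 mol → 37.7 g
Anode: 2H₂O → O₂ + 4H⁺ + 4e⁻ → n(O₂) = 1.154/4 = 0.2885 mol → 6.46 L

37.7 g Zn; 6.46 L O₂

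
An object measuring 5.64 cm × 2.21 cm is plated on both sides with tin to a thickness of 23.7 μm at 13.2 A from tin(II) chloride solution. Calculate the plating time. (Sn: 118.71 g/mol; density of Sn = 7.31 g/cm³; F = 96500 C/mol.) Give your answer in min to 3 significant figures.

0.887 min

Plated area = 2 × 5.64 × 2.21 = 24.93 cm²
Volume = 24.93 × 23.7×10⁻⁴ cm = 0.05908 cm³
m(Sn) = 0.05908 × 7.31 = 0.4319 g
n(Sn) = 0.4319 / 118.71 = 0.003638 mol; n(e⁻) = 2 × 0.003638 = 0.007276 mol
Q = 0.007276 × 96500 = 702.1 C
t = 702.1 / 13.2 = 53.19 s = 0.887 min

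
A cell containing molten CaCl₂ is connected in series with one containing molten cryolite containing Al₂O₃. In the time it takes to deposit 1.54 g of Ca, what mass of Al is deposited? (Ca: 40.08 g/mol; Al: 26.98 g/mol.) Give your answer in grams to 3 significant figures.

0.691 g

n(Ca) = 1.54 / 40.08 = 0.03842 mol
Ca²⁺ + 2e⁻ → Ca, so n(e⁻) = 2 × 0.03842 = 0.07684 mol
Same current for the same time ⇒ same n(e⁻) = 0.07684 mol in both cells.
Al³⁺ + 3e⁻ → Al, so n(Al) = 0.07684 / 3 = 0.02561 mol
m(Al) = 0.02561 × 26.98 = 0.691 g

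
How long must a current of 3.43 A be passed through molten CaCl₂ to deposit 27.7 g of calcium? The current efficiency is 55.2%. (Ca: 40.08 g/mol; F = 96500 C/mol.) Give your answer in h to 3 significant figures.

19.6 h

n(Ca) = 27.7 / 40.08 = 0.6911 mol
Ca²⁺ + 2e⁻ → Ca, so n(e⁻) = 2 × 0.6911 = 1.382 mol
Q = 1.382 × 96500 / 0.552 = 2.416×10^5 C
t = Q / I = 2.416×10^5 / 3.43 = 70440 s = 19.6 h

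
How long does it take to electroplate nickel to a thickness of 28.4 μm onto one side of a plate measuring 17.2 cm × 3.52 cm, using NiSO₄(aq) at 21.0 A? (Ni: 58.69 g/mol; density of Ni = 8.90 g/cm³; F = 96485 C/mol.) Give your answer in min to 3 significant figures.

3.99 min

Plated area = 17.2 × 3.52 = 60.54 cm²
Volume = 60.54 × 28.4×10⁻⁴ cm = 0.1719 cm³
m(Ni) = 0.1719 × 8.90 = 1.530 g
n(Ni) = 1.530 / 58.69 = 0.02607 mol; n(e⁻) = 2 × 0.02607 = 0.05214 mol
Q = 0.05214 × 96485 = 5031 C
t = 5031 / 21.0 = 239.6 s = 3.99 min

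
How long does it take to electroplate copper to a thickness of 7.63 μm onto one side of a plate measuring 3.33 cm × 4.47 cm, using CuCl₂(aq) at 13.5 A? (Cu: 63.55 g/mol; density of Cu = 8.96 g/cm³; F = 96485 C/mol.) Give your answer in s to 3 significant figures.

Plated area = 3.33 × 4.47 = 14.89 cm²
Volume = 14.89 × 7.63×10⁻⁴ cm = 0.01136 cm³
m(Cu) = 0.01136 × 8.96 = 0.1018 g
n(Cu) = 0.1018 / 63.55 = 0.001602 mol; n(e⁻) = 2 × 0.001602 = 0.003204 mol
Q = 0.003204 × 96485 = 309.1 C
t = 309.1 / 13.5 = 22.90 s

22.9 s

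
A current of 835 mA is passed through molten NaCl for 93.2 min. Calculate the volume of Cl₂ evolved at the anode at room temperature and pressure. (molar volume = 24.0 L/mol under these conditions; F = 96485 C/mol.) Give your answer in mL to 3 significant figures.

581 mL

Q = It = 0.835 × 5592 = 4669 C
n(e⁻) = Q/F = 4669/96485 = 0.04839 mol
2Cl⁻ → Cl₂ + 2e⁻, so n(Cl₂) = 0.04839 / 2 = 0.02420 mol
V = 0.02420 × 24.0 = 0.5808 L
= 581 mL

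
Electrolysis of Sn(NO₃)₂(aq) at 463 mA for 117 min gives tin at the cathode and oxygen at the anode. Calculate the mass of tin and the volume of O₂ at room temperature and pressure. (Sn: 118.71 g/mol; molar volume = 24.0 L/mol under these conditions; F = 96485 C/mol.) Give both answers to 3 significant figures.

Q = 0.463 × 7020 = 3250 C; n(e⁻) = 3250 / 96485 = 0.03368 mol
Cathode: Sn²⁺ + 2e⁻ → Sn → n(Sn) = 0.03368/2 = 0.01684 mol → 2.00 g
Anode: 2H₂O → O₂ + 4H⁺ + 4e⁻ → n(O₂) = 0.03368/4 = 0.008420 mol → 0.202 L

2.00 g Sn; 0.202 L O₂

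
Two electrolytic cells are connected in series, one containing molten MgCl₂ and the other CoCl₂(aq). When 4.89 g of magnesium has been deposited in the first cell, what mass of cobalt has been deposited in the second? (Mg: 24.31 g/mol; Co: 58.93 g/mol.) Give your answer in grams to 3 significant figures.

n(Mg) = 4.89 / 24.31 = 0.2012 mol
Mg²⁺ + 2e⁻ → Mg, so n(e⁻) = 2 × 0.2012 = 0.4024 mol
The cells are in series, so the same charge (and hence the same n(e⁻) = 0.4024 mol) passes through both.
Co²⁺ + 2e⁻ → Co, so n(Co) = 0.4024 / 2 = 0.2012 mol
m(Co) = 0.2012 × 58.93 = 11.9 g

11.9 g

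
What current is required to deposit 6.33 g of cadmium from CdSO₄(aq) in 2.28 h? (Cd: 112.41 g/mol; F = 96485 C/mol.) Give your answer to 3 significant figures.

n(Cd) = 6.33 / 112.41 = 0.05631 mol
Cd²⁺ + 2e⁻ → Cd, so n(e⁻) = 2 × 0.05631 = 0.1126 mol
Q = 0.1126 × 96485 = 10860 C
I = Q / t = 10860 / 8208 s = 1.32 A

1.32 A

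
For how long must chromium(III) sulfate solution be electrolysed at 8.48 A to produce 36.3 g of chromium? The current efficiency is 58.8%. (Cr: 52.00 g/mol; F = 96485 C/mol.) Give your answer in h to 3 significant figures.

11.3 h

n(Cr) = 36.3 / 52.00 = 0.6981 mol
Cr³⁺ + 3e⁻ → Cr, so n(e⁻) = 3 × 0.6981 = 2.094 mol
Q = 2.094 × 96485 / 0.588 = 3.436×10^5 C
t = Q / I = 3.436×10^5 / 8.48 = 40520 s = 11.3 h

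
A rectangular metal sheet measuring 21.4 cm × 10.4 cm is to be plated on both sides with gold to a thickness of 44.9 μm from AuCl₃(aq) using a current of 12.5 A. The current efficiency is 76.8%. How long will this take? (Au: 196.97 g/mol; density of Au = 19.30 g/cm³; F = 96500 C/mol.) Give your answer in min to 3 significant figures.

Plated area = 2 × 21.4 × 10.4 = 445.1 cm²
Volume = 445.1 × 44.9×10⁻⁴ cm = 1.998 cm³
m(Au) = 1.998 × 19.30 = 38.56 g
n(Au) = 38.56 / 196.97 = 0.1958 mol; n(e⁻) = 3 × 0.1958 = 0.5874 mol
Q = 0.5874 × 96500 / 0.768 = 73810 C
t = 73810 / 12.5 = 5905 s = 98.4 min

98.4 min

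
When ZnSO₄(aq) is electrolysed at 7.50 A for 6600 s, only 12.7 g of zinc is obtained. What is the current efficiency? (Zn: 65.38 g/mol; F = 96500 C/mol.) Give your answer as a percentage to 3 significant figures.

75.7%

Q = 7.50 × 6600 = 49500 C
n(e⁻) = 49500 / 96500 = 0.5130 mol
Zn²⁺ + 2e⁻ → Zn, so theoretical n(Zn) = 0.2565 mol → 16.77 g
Efficiency = 12.7 / 16.77 = 0.7573 = 75.7%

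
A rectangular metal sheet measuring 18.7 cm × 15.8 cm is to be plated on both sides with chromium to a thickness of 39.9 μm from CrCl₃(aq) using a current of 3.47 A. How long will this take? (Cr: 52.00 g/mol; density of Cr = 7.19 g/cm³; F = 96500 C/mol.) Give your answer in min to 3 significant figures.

453 min

Plated area = 2 × 18.7 × 15.8 = 590.9 cm²
Volume = 590.9 × 39.9×10⁻⁴ cm = 2.358 cm³
m(Cr) = 2.358 × 7.19 = 16.95 g
n(Cr) = 16.95 / 52.00 = 0.3260 mol; n(e⁻) = 3 × 0.3260 = 0.9780 mol
Q = 0.9780 × 96500 = 94380 C
t = 94380 / 3.47 = 27200 s = 453 min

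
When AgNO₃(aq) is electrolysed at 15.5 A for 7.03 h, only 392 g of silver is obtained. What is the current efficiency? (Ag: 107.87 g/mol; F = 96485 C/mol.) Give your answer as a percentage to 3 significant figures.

89.4%

Q = 15.5 × 25308 = 3.923×10^5 C
n(e⁻) = 3.923×10^5 / 96485 = 4.066 mol
Ag⁺ + e⁻ → Ag, so theoretical n(Ag) = 4.066 mol → 438.6 g
Efficiency = 392 / 438.6 = 0.8938 = 89.4%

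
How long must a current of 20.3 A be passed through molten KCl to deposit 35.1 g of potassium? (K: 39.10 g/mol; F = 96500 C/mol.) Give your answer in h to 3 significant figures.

n(K) = 35.1 / 39.10 = 0.8977 mol
K⁺ + e⁻ → K, so n(e⁻) = 0.8977 mol
Q = 0.8977 × 96500 = 86630 C
t = Q / I = 86630 / 20.3 = 4267 s = 1.19 h

1.19 h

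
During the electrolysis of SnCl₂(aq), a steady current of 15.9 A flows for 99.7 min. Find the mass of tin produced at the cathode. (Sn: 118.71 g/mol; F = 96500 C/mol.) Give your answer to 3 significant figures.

58.5 g

Q = It = 15.9 × 5982 = 95110 C
Moles of electrons = 95110 / 96500 = 0.9856 mol
Sn²⁺ + 2e⁻ → Sn, so n(Sn) = 0.9856 / 2 = 0.4928 mol
m = 0.4928 × 118.71 = 58.5 g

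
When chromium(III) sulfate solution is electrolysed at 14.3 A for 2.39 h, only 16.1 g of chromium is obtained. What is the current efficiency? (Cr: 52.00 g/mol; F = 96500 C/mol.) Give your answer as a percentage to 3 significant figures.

Q = 14.3 × 8604 = 1.230×10^5 C
n(e⁻) = 1.230×10^5 / 96500 = 1.275 mol
Cr³⁺ + 3e⁻ → Cr, so theoretical n(Cr) = 0.4250 mol → 22.10 g
Efficiency = 16.1 / 22.10 = 0.7285 = 72.9%

72.9%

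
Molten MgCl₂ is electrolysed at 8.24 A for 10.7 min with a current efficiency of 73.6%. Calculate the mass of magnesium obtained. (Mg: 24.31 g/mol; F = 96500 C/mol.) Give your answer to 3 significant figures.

Q = 8.24 × 642 = 5290 C
n(e⁻) = 5290 / 96500 = 0.05482 mol
Mg²⁺ + 2e⁻ → Mg, so theoretical m(Mg) = 0.02741 × 24.31 = 0.6663 g
Actual mass = 73.6% × 0.6663 = 0.490 g

0.490 g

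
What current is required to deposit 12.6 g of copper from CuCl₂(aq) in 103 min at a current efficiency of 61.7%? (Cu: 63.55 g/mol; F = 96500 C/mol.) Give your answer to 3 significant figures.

10.0 A

n(Cu) = 12.6 / 63.55 = 0.1983 mol
Cu²⁺ + 2e⁻ → Cu, so n(e⁻) = 2 × 0.1983 = 0.3966 mol
Q = 0.3966 × 96500 / 0.617 = 62030 C
I = Q / t = 62030 / 6180 s = 10.0 A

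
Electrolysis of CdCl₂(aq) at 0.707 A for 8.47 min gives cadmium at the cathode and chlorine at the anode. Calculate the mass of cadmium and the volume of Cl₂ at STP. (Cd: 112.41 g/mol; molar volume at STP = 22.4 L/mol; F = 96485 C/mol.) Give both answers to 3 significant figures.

0.209 g Cd; 0.0417 L Cl₂

Q = 0.707 × 508.2 = 359.3 C; n(e⁻) = 359.3 / 96485 = 0.003724 mol
Cathode: Cd²⁺ + 2e⁻ → Cd → n(Cd) = 0.003724/2 = 0.001862 mol → 0.209 g
Anode: 2Cl⁻ → Cl₂ + 2e⁻ → n(Cl₂) = 0.003724/2 = 0.001862 mol → 0.0417 L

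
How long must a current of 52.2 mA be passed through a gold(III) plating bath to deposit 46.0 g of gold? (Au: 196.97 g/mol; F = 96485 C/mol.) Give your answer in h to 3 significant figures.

360 h

n(Au) = 46.0 / 196.97 = 0.2335 mol
Au³⁺ + 3e⁻ → Au, so n(e⁻) = 3 × 0.2335 = 0.7005 mol
Q = 0.7005 × 96485 = 67590 C
t = Q / I = 67590 / 0.0522 = 1.295×10^6 s = 360 h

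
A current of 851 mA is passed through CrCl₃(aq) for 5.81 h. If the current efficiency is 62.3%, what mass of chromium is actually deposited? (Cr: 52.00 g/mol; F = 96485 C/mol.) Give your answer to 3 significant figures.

Q = 0.851 × 20916 = 17800 C
n(e⁻) = 17800 / 96485 = 0.1845 mol
Cr³⁺ + 3e⁻ → Cr, so theoretical m(Cr) = 0.06150 × 52.00 = 3.198 g
Actual mass = 62.3% × 3.198 = 1.99 g

1.99 g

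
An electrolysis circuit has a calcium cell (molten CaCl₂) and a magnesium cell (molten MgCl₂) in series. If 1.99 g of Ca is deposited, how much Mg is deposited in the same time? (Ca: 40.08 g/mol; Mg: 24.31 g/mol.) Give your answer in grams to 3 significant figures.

n(Ca) = 1.99 / 40.08 = 0.04965 mol
Ca²⁺ + 2e⁻ → Ca, so n(e⁻) = 2 × 0.04965 = 0.09930 mol
Same current for the same time ⇒ same n(e⁻) = 0.09930 mol in both cells.
Mg²⁺ + 2e⁻ → Mg, so n(Mg) = 0.09930 / 2 = 0.04965 mol
m(Mg) = 0.04965 × 24.31 = 1.21 g

1.21 g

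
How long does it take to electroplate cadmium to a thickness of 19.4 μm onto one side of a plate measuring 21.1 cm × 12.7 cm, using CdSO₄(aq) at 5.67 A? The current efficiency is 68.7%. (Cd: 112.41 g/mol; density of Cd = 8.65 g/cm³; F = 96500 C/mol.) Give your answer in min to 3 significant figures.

33.0 min

Plated area = 21.1 × 12.7 = 268.0 cm²
Volume = 268.0 × 19.4×10⁻⁴ cm = 0.5199 cm³
m(Cd) = 0.5199 × 8.65 = 4.497 g
n(Cd) = 4.497 / 112.41 = 0.04001 mol; n(e⁻) = 2 × 0.04001 = 0.08002 mol
Q = 0.08002 × 96500 / 0.687 = 11240 C
t = 11240 / 5.67 = 1982 s = 33.0 min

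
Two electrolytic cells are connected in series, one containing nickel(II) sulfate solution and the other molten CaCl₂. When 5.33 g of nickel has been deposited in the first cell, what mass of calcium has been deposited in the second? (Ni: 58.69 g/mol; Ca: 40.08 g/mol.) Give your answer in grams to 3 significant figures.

3.64 g

n(Ni) = 5.33 / 58.69 = 0.09082 mol
Ni²⁺ + 2e⁻ → Ni, so n(e⁻) = 2 × 0.09082 = 0.1816 mol
Same current for the same time ⇒ same n(e⁻) = 0.1816 mol in both cells.
Ca²⁺ + 2e⁻ → Ca, so n(Ca) = 0.1816 / 2 = 0.09080 mol
m(Ca) = 0.09080 × 40.08 = 3.64 g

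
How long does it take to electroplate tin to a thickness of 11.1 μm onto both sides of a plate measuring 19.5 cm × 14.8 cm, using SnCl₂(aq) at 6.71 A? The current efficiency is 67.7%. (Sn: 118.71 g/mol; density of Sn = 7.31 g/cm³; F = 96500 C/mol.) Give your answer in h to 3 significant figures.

Plated area = 2 × 19.5 × 14.8 = 577.2 cm²
Volume = 577.2 × 11.1×10⁻⁴ cm = 0.6407 cm³
m(Sn) = 0.6407 × 7.31 = 4.684 g
n(Sn) = 4.684 / 118.71 = 0.03946 mol; n(e⁻) = 2 × 0.03946 = 0.07892 mol
Q = 0.07892 × 96500 / 0.677 = 11250 C
t = 11250 / 6.71 = 1677 s = 0.466 h

0.466 h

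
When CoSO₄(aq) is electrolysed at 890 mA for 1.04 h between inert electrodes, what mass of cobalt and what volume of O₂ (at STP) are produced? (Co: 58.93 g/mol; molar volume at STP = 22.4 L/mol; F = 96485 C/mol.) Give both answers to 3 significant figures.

1.02 g Co; 0.193 L O₂

Q = 0.890 × 3744 = 3332 C; n(e⁻) = 3332 / 96485 = 0.03453 mol
Cathode: Co²⁺ + 2e⁻ → Co → n(Co) = 0.03453/2 = 0.01727 mol → 1.02 g
Anode: 2H₂O → O₂ + 4H⁺ + 4e⁻ → n(O₂) = 0.03453/4 = 0.008633 mol → 0.193 L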